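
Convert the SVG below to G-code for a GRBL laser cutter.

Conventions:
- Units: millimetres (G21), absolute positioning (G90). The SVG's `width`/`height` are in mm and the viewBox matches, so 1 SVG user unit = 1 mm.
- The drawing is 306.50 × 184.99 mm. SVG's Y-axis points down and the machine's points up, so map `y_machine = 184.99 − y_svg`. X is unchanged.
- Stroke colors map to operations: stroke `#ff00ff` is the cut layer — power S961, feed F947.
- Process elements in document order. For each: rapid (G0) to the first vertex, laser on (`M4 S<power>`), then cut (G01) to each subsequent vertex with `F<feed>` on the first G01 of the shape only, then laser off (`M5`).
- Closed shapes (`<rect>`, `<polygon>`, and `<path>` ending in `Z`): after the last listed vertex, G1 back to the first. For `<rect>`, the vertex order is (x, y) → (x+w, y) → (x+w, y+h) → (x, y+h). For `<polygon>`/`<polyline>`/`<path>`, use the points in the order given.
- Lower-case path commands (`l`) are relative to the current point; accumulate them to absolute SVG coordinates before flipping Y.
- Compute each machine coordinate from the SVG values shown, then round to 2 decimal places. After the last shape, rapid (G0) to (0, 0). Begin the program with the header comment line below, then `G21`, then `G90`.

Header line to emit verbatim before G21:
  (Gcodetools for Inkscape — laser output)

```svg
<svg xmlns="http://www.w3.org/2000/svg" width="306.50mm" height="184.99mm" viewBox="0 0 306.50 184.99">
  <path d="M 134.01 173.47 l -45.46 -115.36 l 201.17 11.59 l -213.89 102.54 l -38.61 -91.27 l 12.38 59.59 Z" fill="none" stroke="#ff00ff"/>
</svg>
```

(Gcodetools for Inkscape — laser output)
G21
G90
G0 X134.01 Y11.52
M4 S961
G01 X88.55 Y126.88 F947
G01 X289.72 Y115.29
G01 X75.83 Y12.75
G01 X37.22 Y104.02
G01 X49.60 Y44.43
G01 X134.01 Y11.52
M5
G0 X0.00 Y0.00

Since the viewBox matches the mm dimensions, user units are millimetres directly. The only transform is the Y-flip y_m = 184.99 − y_svg.

Shape 1 is a closed polygon drawn with `<path>`. Its stroke #ff00ff means cut at S961, F947. After flipping Y the toolpath is (134.01,11.52) → (88.55,126.88) → (289.72,115.29) → (75.83,12.75) → (37.22,104.02) → (49.60,44.43) → (134.01,11.52), returning to the start.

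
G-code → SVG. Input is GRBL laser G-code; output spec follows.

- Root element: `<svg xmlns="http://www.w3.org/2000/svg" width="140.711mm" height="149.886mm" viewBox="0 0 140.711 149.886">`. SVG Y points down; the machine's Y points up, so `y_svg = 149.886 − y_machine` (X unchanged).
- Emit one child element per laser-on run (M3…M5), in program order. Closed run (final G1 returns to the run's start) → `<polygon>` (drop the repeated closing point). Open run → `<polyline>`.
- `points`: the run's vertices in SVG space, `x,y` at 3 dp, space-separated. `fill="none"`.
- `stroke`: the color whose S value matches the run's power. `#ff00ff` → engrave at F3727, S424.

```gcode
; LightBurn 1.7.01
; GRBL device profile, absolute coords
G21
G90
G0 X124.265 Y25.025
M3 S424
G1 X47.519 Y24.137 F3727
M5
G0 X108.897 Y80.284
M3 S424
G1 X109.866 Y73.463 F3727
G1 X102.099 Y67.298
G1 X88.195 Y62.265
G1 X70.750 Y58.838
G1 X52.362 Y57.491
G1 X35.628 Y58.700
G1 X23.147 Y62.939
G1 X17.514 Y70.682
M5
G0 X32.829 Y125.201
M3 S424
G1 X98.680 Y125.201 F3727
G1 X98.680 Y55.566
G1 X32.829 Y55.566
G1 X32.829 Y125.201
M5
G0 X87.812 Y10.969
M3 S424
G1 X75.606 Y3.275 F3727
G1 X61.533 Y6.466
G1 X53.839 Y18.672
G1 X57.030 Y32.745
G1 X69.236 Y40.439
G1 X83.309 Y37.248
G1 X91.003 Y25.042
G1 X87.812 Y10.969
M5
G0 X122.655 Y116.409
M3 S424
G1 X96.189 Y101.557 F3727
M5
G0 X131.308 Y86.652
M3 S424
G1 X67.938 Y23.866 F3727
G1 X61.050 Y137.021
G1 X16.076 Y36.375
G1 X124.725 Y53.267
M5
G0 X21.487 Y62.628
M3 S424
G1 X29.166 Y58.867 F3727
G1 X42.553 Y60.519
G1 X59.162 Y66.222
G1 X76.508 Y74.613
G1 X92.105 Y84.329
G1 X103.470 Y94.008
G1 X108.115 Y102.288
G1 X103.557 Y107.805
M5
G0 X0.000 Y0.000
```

<svg xmlns="http://www.w3.org/2000/svg" width="140.711mm" height="149.886mm" viewBox="0 0 140.711 149.886">
  <polyline points="124.265,124.861 47.519,125.749" fill="none" stroke="#ff00ff"/>
  <polyline points="108.897,69.602 109.866,76.423 102.099,82.588 88.195,87.621 70.750,91.048 52.362,92.395 35.628,91.186 23.147,86.947 17.514,79.204" fill="none" stroke="#ff00ff"/>
  <polygon points="32.829,24.685 98.680,24.685 98.680,94.320 32.829,94.320" fill="none" stroke="#ff00ff"/>
  <polygon points="87.812,138.917 75.606,146.611 61.533,143.420 53.839,131.214 57.030,117.141 69.236,109.447 83.309,112.638 91.003,124.844" fill="none" stroke="#ff00ff"/>
  <polyline points="122.655,33.477 96.189,48.329" fill="none" stroke="#ff00ff"/>
  <polyline points="131.308,63.234 67.938,126.020 61.050,12.865 16.076,113.511 124.725,96.619" fill="none" stroke="#ff00ff"/>
  <polyline points="21.487,87.258 29.166,91.019 42.553,89.367 59.162,83.664 76.508,75.273 92.105,65.557 103.470,55.878 108.115,47.598 103.557,42.081" fill="none" stroke="#ff00ff"/>
</svg>

y_svg = 149.886 − y_m. Every run uses S424, so all elements get stroke `#ff00ff` (engrave).

[1] open run; points: 124.265,124.861 47.519,125.749

[2] open run; points: 108.897,69.602 109.866,76.423 102.099,82.588 88.195,87.621 70.750,91.048 52.362,92.395 35.628,91.186 23.147,86.947 17.514,79.204

[3] closed run; points: 32.829,24.685 98.680,24.685 98.680,94.320 32.829,94.320

[4] closed run; points: 87.812,138.917 75.606,146.611 61.533,143.420 53.839,131.214 57.030,117.141 69.236,109.447 83.309,112.638 91.003,124.844

[5] open run; points: 122.655,33.477 96.189,48.329

[6] open run; points: 131.308,63.234 67.938,126.020 61.050,12.865 16.076,113.511 124.725,96.619

[7] open run; points: 21.487,87.258 29.166,91.019 42.553,89.367 59.162,83.664 76.508,75.273 92.105,65.557 103.470,55.878 108.115,47.598 103.557,42.081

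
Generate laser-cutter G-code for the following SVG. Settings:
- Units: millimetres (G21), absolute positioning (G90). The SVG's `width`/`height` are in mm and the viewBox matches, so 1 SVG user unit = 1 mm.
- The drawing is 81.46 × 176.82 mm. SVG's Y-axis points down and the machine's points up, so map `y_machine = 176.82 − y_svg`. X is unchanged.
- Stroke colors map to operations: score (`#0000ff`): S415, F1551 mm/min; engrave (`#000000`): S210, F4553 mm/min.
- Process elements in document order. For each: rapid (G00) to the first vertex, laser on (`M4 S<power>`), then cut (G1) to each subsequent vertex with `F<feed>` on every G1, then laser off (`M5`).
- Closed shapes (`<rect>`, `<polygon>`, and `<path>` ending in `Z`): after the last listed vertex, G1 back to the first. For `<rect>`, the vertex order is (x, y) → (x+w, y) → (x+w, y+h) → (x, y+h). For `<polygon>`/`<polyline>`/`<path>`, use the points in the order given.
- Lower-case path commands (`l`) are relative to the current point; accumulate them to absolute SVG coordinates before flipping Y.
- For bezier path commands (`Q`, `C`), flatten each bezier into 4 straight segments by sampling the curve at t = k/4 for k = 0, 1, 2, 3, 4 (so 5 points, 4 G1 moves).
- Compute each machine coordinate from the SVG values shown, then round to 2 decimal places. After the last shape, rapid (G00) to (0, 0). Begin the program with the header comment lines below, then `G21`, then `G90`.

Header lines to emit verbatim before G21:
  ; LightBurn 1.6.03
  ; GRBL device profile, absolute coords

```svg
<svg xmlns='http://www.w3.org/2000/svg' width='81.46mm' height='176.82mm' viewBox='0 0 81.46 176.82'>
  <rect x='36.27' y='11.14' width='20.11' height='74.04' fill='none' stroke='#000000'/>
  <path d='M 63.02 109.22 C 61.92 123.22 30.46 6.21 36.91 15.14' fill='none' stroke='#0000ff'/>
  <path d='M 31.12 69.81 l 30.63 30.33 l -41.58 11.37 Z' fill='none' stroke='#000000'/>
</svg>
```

; LightBurn 1.6.03
; GRBL device profile, absolute coords
G21
G90
G00 X36.27 Y165.68
M4 S210
G1 X56.38 Y165.68 F4553
G1 X56.38 Y91.64 F4553
G1 X36.27 Y91.64 F4553
G1 X36.27 Y165.68 F4553
M5
G00 X63.02 Y67.60
M4 S415
G1 X57.57 Y77.65 F1551
G1 X47.13 Y112.74 F1551
G1 X38.11 Y148.78 F1551
G1 X36.91 Y161.68 F1551
M5
G00 X31.12 Y107.01
M4 S210
G1 X61.75 Y76.68 F4553
G1 X20.17 Y65.31 F4553
G1 X31.12 Y107.01 F4553
M5
G00 X0.00 Y0.00

viewBox `0 0 81.46 176.82` with mm width/height → 1 unit = 1 mm. Flip: y_m = 176.82 − y_svg.

**Shape 1** — `<rect>` rectangle, stroke `#000000` → engrave (S210, F4553). Machine vertices: (36.27,165.68) → (56.38,165.68) → (56.38,91.64) → (36.27,91.64) → (36.27,165.68). Closed: final G1 returns to the first vertex.

**Shape 2** — `<path>` cubic bezier, stroke `#0000ff` → score (S415, F1551). Control points (SVG): P0=(63.02,109.22), P1=(61.92,123.22), P2=(30.46,6.21), P3=(36.91,15.14); sampled at t=k/4. Machine vertices: (63.02,67.60) → (57.57,77.65) → (47.13,112.74) → (38.11,148.78) → (36.91,161.68). Open path.

**Shape 3** — `<path>` regular polygon, stroke `#000000` → engrave (S210, F4553). Machine vertices: (31.12,107.01) → (61.75,76.68) → (20.17,65.31) → (31.12,107.01). Closed: final G1 returns to the first vertex.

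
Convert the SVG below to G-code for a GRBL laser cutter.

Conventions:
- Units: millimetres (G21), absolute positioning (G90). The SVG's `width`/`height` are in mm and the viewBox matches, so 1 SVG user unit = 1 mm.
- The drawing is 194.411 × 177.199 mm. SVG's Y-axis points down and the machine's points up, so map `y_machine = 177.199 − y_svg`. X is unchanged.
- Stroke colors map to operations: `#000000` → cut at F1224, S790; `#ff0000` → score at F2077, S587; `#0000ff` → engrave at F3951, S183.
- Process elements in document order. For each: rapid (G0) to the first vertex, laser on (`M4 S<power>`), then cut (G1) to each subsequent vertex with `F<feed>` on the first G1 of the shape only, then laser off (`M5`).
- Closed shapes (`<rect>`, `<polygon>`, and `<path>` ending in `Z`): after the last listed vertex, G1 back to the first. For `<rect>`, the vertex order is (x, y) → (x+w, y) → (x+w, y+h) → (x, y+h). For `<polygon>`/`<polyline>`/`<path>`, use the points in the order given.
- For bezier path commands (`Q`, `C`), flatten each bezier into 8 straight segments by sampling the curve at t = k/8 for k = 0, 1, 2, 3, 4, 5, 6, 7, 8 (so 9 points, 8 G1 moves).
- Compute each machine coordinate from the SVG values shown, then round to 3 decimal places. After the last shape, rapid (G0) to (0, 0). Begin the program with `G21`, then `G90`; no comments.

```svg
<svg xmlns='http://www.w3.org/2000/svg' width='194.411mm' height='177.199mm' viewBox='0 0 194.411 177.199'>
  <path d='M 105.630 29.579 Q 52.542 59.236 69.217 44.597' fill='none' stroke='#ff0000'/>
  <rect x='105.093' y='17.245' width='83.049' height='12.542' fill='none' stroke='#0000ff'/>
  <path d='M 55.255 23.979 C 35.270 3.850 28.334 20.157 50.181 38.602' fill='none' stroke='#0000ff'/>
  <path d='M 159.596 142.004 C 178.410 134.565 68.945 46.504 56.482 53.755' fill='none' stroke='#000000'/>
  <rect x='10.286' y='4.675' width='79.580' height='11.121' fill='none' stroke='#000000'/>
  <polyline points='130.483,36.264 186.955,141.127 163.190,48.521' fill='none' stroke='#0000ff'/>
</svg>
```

G21
G90
G0 X105.630 Y147.620
M4 S587
G1 X93.448 Y140.898 F2077
G1 X83.446 Y135.560
G1 X75.624 Y131.606
G1 X69.983 Y129.037
G1 X66.521 Y127.852
G1 X65.240 Y128.051
G1 X66.138 Y129.634
G1 X69.217 Y132.602
M5
G0 X105.093 Y159.954
M4 S183
G1 X188.142 Y159.954 F3951
G1 X188.142 Y147.412
G1 X105.093 Y147.412
G1 X105.093 Y159.954
M5
G0 X55.255 Y153.220
M4 S183
G1 X48.403 Y159.127 F3951
G1 X42.959 Y162.021
G1 X39.107 Y162.302
G1 X37.031 Y160.374
G1 X36.916 Y156.637
G1 X38.947 Y151.494
G1 X43.307 Y145.347
G1 X50.181 Y138.597
M5
G0 X159.596 Y35.195
M4 S790
G1 X161.078 Y41.420 F1224
G1 X153.174 Y53.142
G1 X138.524 Y68.299
G1 X119.768 Y84.828
G1 X99.546 Y100.669
G1 X80.497 Y113.760
G1 X65.263 Y122.039
G1 X56.482 Y123.444
M5
G0 X10.286 Y172.524
M4 S790
G1 X89.866 Y172.524 F1224
G1 X89.866 Y161.403
G1 X10.286 Y161.403
G1 X10.286 Y172.524
M5
G0 X130.483 Y140.935
M4 S183
G1 X186.955 Y36.072 F3951
G1 X163.190 Y128.678
M5
G0 X0.000 Y0.000

Since the viewBox matches the mm dimensions, user units are millimetres directly. The only transform is the Y-flip y_m = 177.199 − y_svg.

Shape 1 is a quadratic bezier drawn with `<path>`. Its stroke #ff0000 means score at S587, F2077. After flipping Y the toolpath is (105.630,147.620) → (93.448,140.898) → (83.446,135.560) → (75.624,131.606) → (69.983,129.037) → (66.521,127.852) → (65.240,128.051) → (66.138,129.634) → (69.217,132.602).

Shape 2 is a rectangle drawn with `<rect>`. Its stroke #0000ff means engrave at S183, F3951. After flipping Y the toolpath is (105.093,159.954) → (188.142,159.954) → (188.142,147.412) → (105.093,147.412) → (105.093,159.954), returning to the start.

Shape 3 is a cubic bezier drawn with `<path>`. Its stroke #0000ff means engrave at S183, F3951. After flipping Y the toolpath is (55.255,153.220) → (48.403,159.127) → (42.959,162.021) → (39.107,162.302) → (37.031,160.374) → (36.916,156.637) → (38.947,151.494) → (43.307,145.347) → (50.181,138.597).

Shape 4 is a cubic bezier drawn with `<path>`. Its stroke #000000 means cut at S790, F1224. After flipping Y the toolpath is (159.596,35.195) → (161.078,41.420) → (153.174,53.142) → (138.524,68.299) → (119.768,84.828) → (99.546,100.669) → (80.497,113.760) → (65.263,122.039) → (56.482,123.444).

Shape 5 is a rectangle drawn with `<rect>`. Its stroke #000000 means cut at S790, F1224. After flipping Y the toolpath is (10.286,172.524) → (89.866,172.524) → (89.866,161.403) → (10.286,161.403) → (10.286,172.524), returning to the start.

Shape 6 is a open polyline drawn with `<polyline>`. Its stroke #0000ff means engrave at S183, F3951. After flipping Y the toolpath is (130.483,140.935) → (186.955,36.072) → (163.190,128.678).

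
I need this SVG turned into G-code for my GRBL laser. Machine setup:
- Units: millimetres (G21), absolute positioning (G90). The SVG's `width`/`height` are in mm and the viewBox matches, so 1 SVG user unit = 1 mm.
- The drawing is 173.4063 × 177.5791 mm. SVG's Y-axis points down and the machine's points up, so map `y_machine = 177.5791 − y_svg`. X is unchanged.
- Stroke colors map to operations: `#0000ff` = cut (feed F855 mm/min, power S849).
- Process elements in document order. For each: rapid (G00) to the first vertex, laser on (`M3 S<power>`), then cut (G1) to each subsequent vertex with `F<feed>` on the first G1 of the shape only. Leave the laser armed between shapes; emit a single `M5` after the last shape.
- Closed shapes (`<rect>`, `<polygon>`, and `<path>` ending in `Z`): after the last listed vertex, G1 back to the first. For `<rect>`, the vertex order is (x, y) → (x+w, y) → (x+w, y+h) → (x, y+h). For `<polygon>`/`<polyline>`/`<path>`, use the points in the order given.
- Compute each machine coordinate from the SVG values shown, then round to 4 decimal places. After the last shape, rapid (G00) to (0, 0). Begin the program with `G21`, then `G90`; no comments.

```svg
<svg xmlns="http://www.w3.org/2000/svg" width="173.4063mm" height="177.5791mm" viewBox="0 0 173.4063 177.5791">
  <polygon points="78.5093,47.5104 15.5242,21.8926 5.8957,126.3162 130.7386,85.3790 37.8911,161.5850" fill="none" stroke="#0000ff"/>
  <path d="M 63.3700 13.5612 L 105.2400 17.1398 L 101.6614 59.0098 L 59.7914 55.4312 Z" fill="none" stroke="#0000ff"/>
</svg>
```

G21
G90
G00 X78.5093 Y130.0687
M3 S849
G1 X15.5242 Y155.6865 F855
G1 X5.8957 Y51.2629
G1 X130.7386 Y92.2001
G1 X37.8911 Y15.9941
G1 X78.5093 Y130.0687
G00 X63.3700 Y164.0179
M3 S849
G1 X105.2400 Y160.4393 F855
G1 X101.6614 Y118.5693
G1 X59.7914 Y122.1479
G1 X63.3700 Y164.0179
M5
G00 X0.0000 Y0.0000

1 u = 1 mm; y_m = 177.5791 − y.

[1] `<polygon>` closed polygon, #0000ff→cut S849 F855: (78.5093,130.0687) → (15.5242,155.6865) → (5.8957,51.2629) → (130.7386,92.2001) → (37.8911,15.9941) → (78.5093,130.0687) (closed)

[2] `<path>` regular polygon, #0000ff→cut S849 F855: (63.3700,164.0179) → (105.2400,160.4393) → (101.6614,118.5693) → (59.7914,122.1479) → (63.3700,164.0179) (closed)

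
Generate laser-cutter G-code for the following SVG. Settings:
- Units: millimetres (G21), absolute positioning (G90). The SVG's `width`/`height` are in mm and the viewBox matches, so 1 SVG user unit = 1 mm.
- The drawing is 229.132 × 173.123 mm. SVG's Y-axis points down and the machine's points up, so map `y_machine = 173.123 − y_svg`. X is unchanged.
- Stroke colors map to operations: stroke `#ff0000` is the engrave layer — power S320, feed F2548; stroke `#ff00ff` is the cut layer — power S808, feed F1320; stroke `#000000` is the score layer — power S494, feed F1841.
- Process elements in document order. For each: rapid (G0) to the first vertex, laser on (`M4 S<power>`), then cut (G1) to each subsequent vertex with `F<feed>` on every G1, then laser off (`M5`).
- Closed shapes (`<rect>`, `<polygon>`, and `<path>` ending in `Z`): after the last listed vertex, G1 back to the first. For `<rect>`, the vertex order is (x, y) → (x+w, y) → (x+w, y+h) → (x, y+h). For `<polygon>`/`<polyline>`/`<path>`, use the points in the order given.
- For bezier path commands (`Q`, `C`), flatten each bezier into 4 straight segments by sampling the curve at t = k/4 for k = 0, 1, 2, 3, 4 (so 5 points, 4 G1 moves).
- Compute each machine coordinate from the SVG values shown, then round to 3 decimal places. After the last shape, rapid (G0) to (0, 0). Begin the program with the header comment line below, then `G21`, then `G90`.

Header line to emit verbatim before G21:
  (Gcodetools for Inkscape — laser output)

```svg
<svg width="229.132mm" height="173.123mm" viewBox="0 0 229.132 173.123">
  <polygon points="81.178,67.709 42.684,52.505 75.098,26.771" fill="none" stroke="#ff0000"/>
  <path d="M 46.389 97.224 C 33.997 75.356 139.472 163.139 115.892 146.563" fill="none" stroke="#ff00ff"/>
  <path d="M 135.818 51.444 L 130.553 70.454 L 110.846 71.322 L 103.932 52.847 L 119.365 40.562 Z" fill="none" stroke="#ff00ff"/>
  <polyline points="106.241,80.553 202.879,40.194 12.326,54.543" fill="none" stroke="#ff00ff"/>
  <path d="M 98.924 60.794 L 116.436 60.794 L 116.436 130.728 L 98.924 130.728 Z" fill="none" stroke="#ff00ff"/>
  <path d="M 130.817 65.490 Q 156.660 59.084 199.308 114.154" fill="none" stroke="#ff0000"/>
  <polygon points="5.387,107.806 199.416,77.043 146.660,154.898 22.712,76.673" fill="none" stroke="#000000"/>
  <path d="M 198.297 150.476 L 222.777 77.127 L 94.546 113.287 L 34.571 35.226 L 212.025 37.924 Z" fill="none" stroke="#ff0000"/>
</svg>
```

viewBox `0 0 229.132 173.123` with mm width/height → 1 unit = 1 mm. Flip: y_m = 173.123 − y_svg.

**Shape 1** — `<polygon>` regular polygon, stroke `#ff0000` → engrave (S320, F2548). Machine vertices: (81.178,105.414) → (42.684,120.618) → (75.098,146.352) → (81.178,105.414). Closed: final G1 returns to the first vertex.

**Shape 2** — `<path>` cubic bezier, stroke `#ff00ff` → cut (S808, F1320). Control points (SVG): P0=(46.389,97.224), P1=(33.997,75.356), P2=(139.472,163.139), P3=(115.892,146.563); sampled at t=k/4. Machine vertices: (46.389,75.899) → (55.337,75.084) → (85.336,53.214) → (113.237,30.351) → (115.892,26.560). Open path.

**Shape 3** — `<path>` regular polygon, stroke `#ff00ff` → cut (S808, F1320). Machine vertices: (135.818,121.679) → (130.553,102.669) → (110.846,101.801) → (103.932,120.276) → (119.365,132.561) → (135.818,121.679). Closed: final G1 returns to the first vertex.

**Shape 4** — `<polyline>` open polyline, stroke `#ff00ff` → cut (S808, F1320). Machine vertices: (106.241,92.570) → (202.879,132.929) → (12.326,118.580). Open path.

**Shape 5** — `<path>` rectangle, stroke `#ff00ff` → cut (S808, F1320). Machine vertices: (98.924,112.329) → (116.436,112.329) → (116.436,42.395) → (98.924,42.395) → (98.924,112.329). Closed: final G1 returns to the first vertex.

**Shape 6** — `<path>` quadratic bezier, stroke `#ff0000` → engrave (S320, F2548). Control points (SVG): P0=(130.817,65.490), P1=(156.660,59.084), P2=(199.308,114.154); sampled at t=k/4. Machine vertices: (130.817,107.633) → (144.789,106.994) → (160.861,98.670) → (179.034,82.662) → (199.308,58.969). Open path.

**Shape 7** — `<polygon>` closed polygon, stroke `#000000` → score (S494, F1841). Machine vertices: (5.387,65.317) → (199.416,96.080) → (146.660,18.225) → (22.712,96.450) → (5.387,65.317). Closed: final G1 returns to the first vertex.

**Shape 8** — `<path>` closed polygon, stroke `#ff0000` → engrave (S320, F2548). Machine vertices: (198.297,22.647) → (222.777,95.996) → (94.546,59.836) → (34.571,137.897) → (212.025,135.199) → (198.297,22.647). Closed: final G1 returns to the first vertex.

(Gcodetools for Inkscape — laser output)
G21
G90
G0 X81.178 Y105.414
M4 S320
G1 X42.684 Y120.618 F2548
G1 X75.098 Y146.352 F2548
G1 X81.178 Y105.414 F2548
M5
G0 X46.389 Y75.899
M4 S808
G1 X55.337 Y75.084 F1320
G1 X85.336 Y53.214 F1320
G1 X113.237 Y30.351 F1320
G1 X115.892 Y26.560 F1320
M5
G0 X135.818 Y121.679
M4 S808
G1 X130.553 Y102.669 F1320
G1 X110.846 Y101.801 F1320
G1 X103.932 Y120.276 F1320
G1 X119.365 Y132.561 F1320
G1 X135.818 Y121.679 F1320
M5
G0 X106.241 Y92.570
M4 S808
G1 X202.879 Y132.929 F1320
G1 X12.326 Y118.580 F1320
M5
G0 X98.924 Y112.329
M4 S808
G1 X116.436 Y112.329 F1320
G1 X116.436 Y42.395 F1320
G1 X98.924 Y42.395 F1320
G1 X98.924 Y112.329 F1320
M5
G0 X130.817 Y107.633
M4 S320
G1 X144.789 Y106.994 F2548
G1 X160.861 Y98.670 F2548
G1 X179.034 Y82.662 F2548
G1 X199.308 Y58.969 F2548
M5
G0 X5.387 Y65.317
M4 S494
G1 X199.416 Y96.080 F1841
G1 X146.660 Y18.225 F1841
G1 X22.712 Y96.450 F1841
G1 X5.387 Y65.317 F1841
M5
G0 X198.297 Y22.647
M4 S320
G1 X222.777 Y95.996 F2548
G1 X94.546 Y59.836 F2548
G1 X34.571 Y137.897 F2548
G1 X212.025 Y135.199 F2548
G1 X198.297 Y22.647 F2548
M5
G0 X0.000 Y0.000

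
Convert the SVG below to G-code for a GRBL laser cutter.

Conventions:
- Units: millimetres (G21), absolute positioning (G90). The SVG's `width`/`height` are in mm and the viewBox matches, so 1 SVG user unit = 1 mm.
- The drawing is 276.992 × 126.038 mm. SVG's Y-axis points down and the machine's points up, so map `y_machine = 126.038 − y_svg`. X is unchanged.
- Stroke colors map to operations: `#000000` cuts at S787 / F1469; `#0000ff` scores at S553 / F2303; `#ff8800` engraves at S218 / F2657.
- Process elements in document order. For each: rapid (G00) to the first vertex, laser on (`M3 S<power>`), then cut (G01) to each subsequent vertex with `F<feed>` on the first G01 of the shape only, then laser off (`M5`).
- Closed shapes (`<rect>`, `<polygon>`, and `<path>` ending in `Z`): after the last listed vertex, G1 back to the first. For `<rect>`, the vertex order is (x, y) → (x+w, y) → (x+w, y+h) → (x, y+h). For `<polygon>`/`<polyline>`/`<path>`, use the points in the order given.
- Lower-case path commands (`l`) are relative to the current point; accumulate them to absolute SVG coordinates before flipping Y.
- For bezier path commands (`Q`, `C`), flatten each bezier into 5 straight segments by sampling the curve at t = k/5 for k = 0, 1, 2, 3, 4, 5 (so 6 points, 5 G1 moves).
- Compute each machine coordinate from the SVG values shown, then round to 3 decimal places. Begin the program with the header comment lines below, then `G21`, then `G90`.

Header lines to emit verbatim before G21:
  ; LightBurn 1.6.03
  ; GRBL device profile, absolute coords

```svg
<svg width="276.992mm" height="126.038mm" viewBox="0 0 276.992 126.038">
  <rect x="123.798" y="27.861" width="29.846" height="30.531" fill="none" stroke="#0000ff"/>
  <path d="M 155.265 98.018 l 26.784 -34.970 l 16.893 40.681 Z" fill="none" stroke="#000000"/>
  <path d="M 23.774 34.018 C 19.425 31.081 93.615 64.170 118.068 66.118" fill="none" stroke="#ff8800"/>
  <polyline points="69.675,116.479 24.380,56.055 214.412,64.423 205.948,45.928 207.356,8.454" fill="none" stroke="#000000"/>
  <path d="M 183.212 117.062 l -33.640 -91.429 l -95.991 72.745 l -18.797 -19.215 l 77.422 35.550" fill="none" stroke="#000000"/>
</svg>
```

; LightBurn 1.6.03
; GRBL device profile, absolute coords
G21
G90
G00 X123.798 Y98.177
M3 S553
G01 X153.644 Y98.177 F2303
G01 X153.644 Y67.646
G01 X123.798 Y67.646
G01 X123.798 Y98.177
M5
G00 X155.265 Y28.020
M3 S787
G01 X182.049 Y62.990 F1469
G01 X198.942 Y22.309
G01 X155.265 Y28.020
M5
G00 X23.774 Y92.020
M3 S218
G01 X29.563 Y89.996 F2657
G01 X48.044 Y82.551
G01 X73.060 Y72.907
G01 X98.454 Y64.288
G01 X118.068 Y59.920
M5
G00 X69.675 Y9.559
M3 S787
G01 X24.380 Y69.983 F1469
G01 X214.412 Y61.615
G01 X205.948 Y80.110
G01 X207.356 Y117.584
M5
G00 X183.212 Y8.976
M3 S787
G01 X149.572 Y100.405 F1469
G01 X53.581 Y27.660
G01 X34.784 Y46.875
G01 X112.206 Y11.325
M5

Since the viewBox matches the mm dimensions, user units are millimetres directly. The only transform is the Y-flip y_m = 126.038 − y_svg.

Shape 1 is a rectangle drawn with `<rect>`. Its stroke #0000ff means score at S553, F2303. After flipping Y the toolpath is (123.798,98.177) → (153.644,98.177) → (153.644,67.646) → (123.798,67.646) → (123.798,98.177), returning to the start.

Shape 2 is a regular polygon drawn with `<path>`. Its stroke #000000 means cut at S787, F1469. After flipping Y the toolpath is (155.265,28.020) → (182.049,62.990) → (198.942,22.309) → (155.265,28.020), returning to the start.

Shape 3 is a cubic bezier drawn with `<path>`. Its stroke #ff8800 means engrave at S218, F2657. After flipping Y the toolpath is (23.774,92.020) → (29.563,89.996) → (48.044,82.551) → (73.060,72.907) → (98.454,64.288) → (118.068,59.920).

Shape 4 is a open polyline drawn with `<polyline>`. Its stroke #000000 means cut at S787, F1469. After flipping Y the toolpath is (69.675,9.559) → (24.380,69.983) → (214.412,61.615) → (205.948,80.110) → (207.356,117.584).

Shape 5 is a open polyline drawn with `<path>`. Its stroke #000000 means cut at S787, F1469. After flipping Y the toolpath is (183.212,8.976) → (149.572,100.405) → (53.581,27.660) → (34.784,46.875) → (112.206,11.325).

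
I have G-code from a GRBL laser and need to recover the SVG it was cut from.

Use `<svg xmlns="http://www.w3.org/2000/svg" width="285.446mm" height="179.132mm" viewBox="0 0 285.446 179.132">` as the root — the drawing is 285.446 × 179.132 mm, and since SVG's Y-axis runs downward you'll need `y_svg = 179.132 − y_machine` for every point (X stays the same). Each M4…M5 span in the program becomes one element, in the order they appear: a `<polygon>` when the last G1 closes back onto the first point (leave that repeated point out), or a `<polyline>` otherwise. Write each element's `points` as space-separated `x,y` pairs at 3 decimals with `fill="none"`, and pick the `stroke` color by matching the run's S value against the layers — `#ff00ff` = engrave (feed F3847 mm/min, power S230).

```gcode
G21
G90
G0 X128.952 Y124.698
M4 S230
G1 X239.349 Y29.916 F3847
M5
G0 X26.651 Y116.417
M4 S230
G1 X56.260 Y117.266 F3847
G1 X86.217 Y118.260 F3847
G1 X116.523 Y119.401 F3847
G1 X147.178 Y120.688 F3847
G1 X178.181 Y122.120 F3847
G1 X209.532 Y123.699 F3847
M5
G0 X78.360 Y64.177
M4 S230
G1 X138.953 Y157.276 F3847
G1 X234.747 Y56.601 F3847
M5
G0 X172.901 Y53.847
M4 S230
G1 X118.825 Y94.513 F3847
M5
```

<svg xmlns="http://www.w3.org/2000/svg" width="285.446mm" height="179.132mm" viewBox="0 0 285.446 179.132">
  <polyline points="128.952,54.434 239.349,149.216" fill="none" stroke="#ff00ff"/>
  <polyline points="26.651,62.715 56.260,61.866 86.217,60.872 116.523,59.731 147.178,58.444 178.181,57.012 209.532,55.433" fill="none" stroke="#ff00ff"/>
  <polyline points="78.360,114.955 138.953,21.856 234.747,122.531" fill="none" stroke="#ff00ff"/>
  <polyline points="172.901,125.285 118.825,84.619" fill="none" stroke="#ff00ff"/>
</svg>

Each laser-on run becomes one SVG element. Flip Y back into SVG space with y_svg = 179.132 − y_machine. Every run uses S230, so all elements get stroke `#ff00ff` (engrave).

Run 1: The run is open, so emit a `<polyline>` with points (Y-flipped): 128.952,54.434 239.349,149.216.

Run 2: The run is open, so emit a `<polyline>` with points (Y-flipped): 26.651,62.715 56.260,61.866 86.217,60.872 116.523,59.731 147.178,58.444 178.181,57.012 209.532,55.433.

Run 3: The run is open, so emit a `<polyline>` with points (Y-flipped): 78.360,114.955 138.953,21.856 234.747,122.531.

Run 4: The run is open, so emit a `<polyline>` with points (Y-flipped): 172.901,125.285 118.825,84.619.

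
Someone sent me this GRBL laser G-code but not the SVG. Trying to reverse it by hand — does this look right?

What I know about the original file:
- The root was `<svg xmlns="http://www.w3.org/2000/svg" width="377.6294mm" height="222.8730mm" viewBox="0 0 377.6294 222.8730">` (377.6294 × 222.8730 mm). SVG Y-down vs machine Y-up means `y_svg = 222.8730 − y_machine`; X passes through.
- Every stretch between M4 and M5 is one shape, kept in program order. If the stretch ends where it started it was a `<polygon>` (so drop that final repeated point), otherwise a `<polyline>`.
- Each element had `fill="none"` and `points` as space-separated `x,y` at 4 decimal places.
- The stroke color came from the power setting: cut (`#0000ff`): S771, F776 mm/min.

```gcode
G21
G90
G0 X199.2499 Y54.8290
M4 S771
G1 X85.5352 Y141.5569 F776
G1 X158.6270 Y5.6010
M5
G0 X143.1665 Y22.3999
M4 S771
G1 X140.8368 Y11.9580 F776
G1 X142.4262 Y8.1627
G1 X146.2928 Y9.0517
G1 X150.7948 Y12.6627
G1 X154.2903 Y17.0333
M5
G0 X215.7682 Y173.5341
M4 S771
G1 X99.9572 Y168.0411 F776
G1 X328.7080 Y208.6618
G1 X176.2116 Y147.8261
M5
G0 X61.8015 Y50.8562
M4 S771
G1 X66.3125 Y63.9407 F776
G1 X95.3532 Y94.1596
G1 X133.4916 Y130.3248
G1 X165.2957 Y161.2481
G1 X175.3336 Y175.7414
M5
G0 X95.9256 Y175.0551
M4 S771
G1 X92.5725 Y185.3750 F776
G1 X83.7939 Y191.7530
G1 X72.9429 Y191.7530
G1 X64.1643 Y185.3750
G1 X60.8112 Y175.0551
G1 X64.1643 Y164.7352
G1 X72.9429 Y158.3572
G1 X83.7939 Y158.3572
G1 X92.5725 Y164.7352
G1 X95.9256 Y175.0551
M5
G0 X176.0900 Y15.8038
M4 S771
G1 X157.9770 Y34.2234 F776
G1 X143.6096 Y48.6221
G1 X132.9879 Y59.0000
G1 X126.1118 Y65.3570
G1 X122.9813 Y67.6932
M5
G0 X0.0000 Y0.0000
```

<svg xmlns="http://www.w3.org/2000/svg" width="377.6294mm" height="222.8730mm" viewBox="0 0 377.6294 222.8730">
  <polyline points="199.2499,168.0440 85.5352,81.3161 158.6270,217.2720" fill="none" stroke="#0000ff"/>
  <polyline points="143.1665,200.4731 140.8368,210.9150 142.4262,214.7103 146.2928,213.8213 150.7948,210.2103 154.2903,205.8397" fill="none" stroke="#0000ff"/>
  <polyline points="215.7682,49.3389 99.9572,54.8319 328.7080,14.2112 176.2116,75.0469" fill="none" stroke="#0000ff"/>
  <polyline points="61.8015,172.0168 66.3125,158.9323 95.3532,128.7134 133.4916,92.5482 165.2957,61.6249 175.3336,47.1316" fill="none" stroke="#0000ff"/>
  <polygon points="95.9256,47.8179 92.5725,37.4980 83.7939,31.1200 72.9429,31.1200 64.1643,37.4980 60.8112,47.8179 64.1643,58.1378 72.9429,64.5158 83.7939,64.5158 92.5725,58.1378" fill="none" stroke="#0000ff"/>
  <polyline points="176.0900,207.0692 157.9770,188.6496 143.6096,174.2509 132.9879,163.8730 126.1118,157.5160 122.9813,155.1798" fill="none" stroke="#0000ff"/>
</svg>

y_svg = 222.8730 − y_m. Every run uses S771, so all elements get stroke `#0000ff` (cut).

[1] open run; points: 199.2499,168.0440 85.5352,81.3161 158.6270,217.2720

[2] open run; points: 143.1665,200.4731 140.8368,210.9150 142.4262,214.7103 146.2928,213.8213 150.7948,210.2103 154.2903,205.8397

[3] open run; points: 215.7682,49.3389 99.9572,54.8319 328.7080,14.2112 176.2116,75.0469

[4] open run; points: 61.8015,172.0168 66.3125,158.9323 95.3532,128.7134 133.4916,92.5482 165.2957,61.6249 175.3336,47.1316

[5] closed run; points: 95.9256,47.8179 92.5725,37.4980 83.7939,31.1200 72.9429,31.1200 64.1643,37.4980 60.8112,47.8179 64.1643,58.1378 72.9429,64.5158 83.7939,64.5158 92.5725,58.1378

[6] open run; points: 176.0900,207.0692 157.9770,188.6496 143.6096,174.2509 132.9879,163.8730 126.1118,157.5160 122.9813,155.1798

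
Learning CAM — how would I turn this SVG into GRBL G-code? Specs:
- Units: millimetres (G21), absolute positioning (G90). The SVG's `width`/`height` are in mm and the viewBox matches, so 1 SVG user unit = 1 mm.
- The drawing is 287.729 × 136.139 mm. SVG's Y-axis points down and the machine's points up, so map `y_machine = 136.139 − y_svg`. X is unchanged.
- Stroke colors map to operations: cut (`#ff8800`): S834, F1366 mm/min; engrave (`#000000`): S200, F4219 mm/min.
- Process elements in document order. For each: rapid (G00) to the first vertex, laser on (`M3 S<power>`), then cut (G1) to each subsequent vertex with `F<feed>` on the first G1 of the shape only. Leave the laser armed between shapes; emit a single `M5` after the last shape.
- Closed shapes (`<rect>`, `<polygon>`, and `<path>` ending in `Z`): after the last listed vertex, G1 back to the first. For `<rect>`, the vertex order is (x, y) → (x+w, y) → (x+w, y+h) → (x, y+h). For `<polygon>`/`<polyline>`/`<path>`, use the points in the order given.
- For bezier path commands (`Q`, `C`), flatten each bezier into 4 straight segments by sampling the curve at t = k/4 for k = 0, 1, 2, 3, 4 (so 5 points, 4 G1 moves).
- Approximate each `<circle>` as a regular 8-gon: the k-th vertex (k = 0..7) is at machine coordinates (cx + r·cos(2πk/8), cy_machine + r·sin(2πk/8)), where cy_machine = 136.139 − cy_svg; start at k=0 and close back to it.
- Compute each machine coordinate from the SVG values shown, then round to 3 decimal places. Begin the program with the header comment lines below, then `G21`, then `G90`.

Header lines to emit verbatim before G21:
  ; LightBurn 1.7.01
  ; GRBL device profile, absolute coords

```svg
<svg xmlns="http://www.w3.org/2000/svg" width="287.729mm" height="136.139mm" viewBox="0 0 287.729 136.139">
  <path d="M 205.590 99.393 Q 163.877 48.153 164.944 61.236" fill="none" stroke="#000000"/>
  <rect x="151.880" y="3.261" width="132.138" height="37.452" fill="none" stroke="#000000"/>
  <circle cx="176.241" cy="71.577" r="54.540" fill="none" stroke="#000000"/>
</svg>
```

1 u = 1 mm; y_m = 136.139 − y.

[1] `<path>` quadratic bezier, #000000→engrave S200 F4219: (205.590,36.746) → (187.407,58.346) → (174.572,71.905) → (167.084,77.424) → (164.944,74.903)

[2] `<rect>` rectangle, #000000→engrave S200 F4219: (151.880,132.878) → (284.018,132.878) → (284.018,95.426) → (151.880,95.426) → (151.880,132.878) (closed)

[3] `<circle>` circle, #000000→engrave S200 F4219: (230.781,64.562) → (214.807,103.128) → (176.241,119.102) → (137.675,103.128) → (121.701,64.562) → (137.675,25.996) → (176.241,10.022) → (214.807,25.996) → (230.781,64.562) (closed)

; LightBurn 1.7.01
; GRBL device profile, absolute coords
G21
G90
G00 X205.590 Y36.746
M3 S200
G1 X187.407 Y58.346 F4219
G1 X174.572 Y71.905
G1 X167.084 Y77.424
G1 X164.944 Y74.903
G00 X151.880 Y132.878
M3 S200
G1 X284.018 Y132.878 F4219
G1 X284.018 Y95.426
G1 X151.880 Y95.426
G1 X151.880 Y132.878
G00 X230.781 Y64.562
M3 S200
G1 X214.807 Y103.128 F4219
G1 X176.241 Y119.102
G1 X137.675 Y103.128
G1 X121.701 Y64.562
G1 X137.675 Y25.996
G1 X176.241 Y10.022
G1 X214.807 Y25.996
G1 X230.781 Y64.562
M5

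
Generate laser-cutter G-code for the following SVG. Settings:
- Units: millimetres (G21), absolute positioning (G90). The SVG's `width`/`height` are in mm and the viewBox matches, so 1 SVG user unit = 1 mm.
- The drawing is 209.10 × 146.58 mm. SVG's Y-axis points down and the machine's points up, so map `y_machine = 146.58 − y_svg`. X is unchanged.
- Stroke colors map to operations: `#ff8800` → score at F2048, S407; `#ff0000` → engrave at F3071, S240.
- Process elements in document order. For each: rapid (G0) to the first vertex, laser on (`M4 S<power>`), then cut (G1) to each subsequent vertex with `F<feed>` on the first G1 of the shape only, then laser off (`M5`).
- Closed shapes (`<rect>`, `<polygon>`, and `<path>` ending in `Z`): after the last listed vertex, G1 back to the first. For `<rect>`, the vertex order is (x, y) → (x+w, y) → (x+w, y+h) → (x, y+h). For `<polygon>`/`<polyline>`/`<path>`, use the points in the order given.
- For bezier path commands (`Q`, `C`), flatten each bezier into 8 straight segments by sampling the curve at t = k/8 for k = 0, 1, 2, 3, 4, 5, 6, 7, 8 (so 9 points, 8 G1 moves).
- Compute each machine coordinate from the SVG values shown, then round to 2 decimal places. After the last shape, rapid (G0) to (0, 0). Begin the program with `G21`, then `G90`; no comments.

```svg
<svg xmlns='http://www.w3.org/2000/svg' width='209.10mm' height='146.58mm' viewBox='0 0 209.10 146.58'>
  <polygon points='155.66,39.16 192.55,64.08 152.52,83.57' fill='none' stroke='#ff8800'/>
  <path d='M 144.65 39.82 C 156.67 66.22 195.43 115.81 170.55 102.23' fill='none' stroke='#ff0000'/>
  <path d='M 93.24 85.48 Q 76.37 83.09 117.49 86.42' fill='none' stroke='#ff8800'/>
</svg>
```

G21
G90
G0 X155.66 Y107.42
M4 S407
G1 X192.55 Y82.50 F2048
G1 X152.52 Y63.01
G1 X155.66 Y107.42
M5
G0 X144.65 Y106.76
M4 S240
G1 X150.23 Y95.94 F3071
G1 X157.27 Y83.96
G1 X164.69 Y71.83
G1 X171.44 Y60.56
G1 X176.46 Y51.17
G1 X178.69 Y44.66
G1 X177.07 Y42.05
G1 X170.55 Y44.35
M5
G0 X93.24 Y61.10
M4 S407
G1 X89.93 Y61.61 F2048
G1 X88.43 Y61.94
G1 X88.74 Y62.09
G1 X90.87 Y62.06
G1 X94.80 Y61.85
G1 X100.55 Y61.47
G1 X108.12 Y60.90
G1 X117.49 Y60.16
M5
G0 X0.00 Y0.00

1 u = 1 mm; y_m = 146.58 − y.

[1] `<polygon>` regular polygon, #ff8800→score S407 F2048: (155.66,107.42) → (192.55,82.50) → (152.52,63.01) → (155.66,107.42) (closed)

[2] `<path>` cubic bezier, #ff0000→engrave S240 F3071: (144.65,106.76) → (150.23,95.94) → (157.27,83.96) → (164.69,71.83) → (171.44,60.56) → (176.46,51.17) → (178.69,44.66) → (177.07,42.05) → (170.55,44.35)

[3] `<path>` quadratic bezier, #ff8800→score S407 F2048: (93.24,61.10) → (89.93,61.61) → (88.43,61.94) → (88.74,62.09) → (90.87,62.06) → (94.80,61.85) → (100.55,61.47) → (108.12,60.90) → (117.49,60.16)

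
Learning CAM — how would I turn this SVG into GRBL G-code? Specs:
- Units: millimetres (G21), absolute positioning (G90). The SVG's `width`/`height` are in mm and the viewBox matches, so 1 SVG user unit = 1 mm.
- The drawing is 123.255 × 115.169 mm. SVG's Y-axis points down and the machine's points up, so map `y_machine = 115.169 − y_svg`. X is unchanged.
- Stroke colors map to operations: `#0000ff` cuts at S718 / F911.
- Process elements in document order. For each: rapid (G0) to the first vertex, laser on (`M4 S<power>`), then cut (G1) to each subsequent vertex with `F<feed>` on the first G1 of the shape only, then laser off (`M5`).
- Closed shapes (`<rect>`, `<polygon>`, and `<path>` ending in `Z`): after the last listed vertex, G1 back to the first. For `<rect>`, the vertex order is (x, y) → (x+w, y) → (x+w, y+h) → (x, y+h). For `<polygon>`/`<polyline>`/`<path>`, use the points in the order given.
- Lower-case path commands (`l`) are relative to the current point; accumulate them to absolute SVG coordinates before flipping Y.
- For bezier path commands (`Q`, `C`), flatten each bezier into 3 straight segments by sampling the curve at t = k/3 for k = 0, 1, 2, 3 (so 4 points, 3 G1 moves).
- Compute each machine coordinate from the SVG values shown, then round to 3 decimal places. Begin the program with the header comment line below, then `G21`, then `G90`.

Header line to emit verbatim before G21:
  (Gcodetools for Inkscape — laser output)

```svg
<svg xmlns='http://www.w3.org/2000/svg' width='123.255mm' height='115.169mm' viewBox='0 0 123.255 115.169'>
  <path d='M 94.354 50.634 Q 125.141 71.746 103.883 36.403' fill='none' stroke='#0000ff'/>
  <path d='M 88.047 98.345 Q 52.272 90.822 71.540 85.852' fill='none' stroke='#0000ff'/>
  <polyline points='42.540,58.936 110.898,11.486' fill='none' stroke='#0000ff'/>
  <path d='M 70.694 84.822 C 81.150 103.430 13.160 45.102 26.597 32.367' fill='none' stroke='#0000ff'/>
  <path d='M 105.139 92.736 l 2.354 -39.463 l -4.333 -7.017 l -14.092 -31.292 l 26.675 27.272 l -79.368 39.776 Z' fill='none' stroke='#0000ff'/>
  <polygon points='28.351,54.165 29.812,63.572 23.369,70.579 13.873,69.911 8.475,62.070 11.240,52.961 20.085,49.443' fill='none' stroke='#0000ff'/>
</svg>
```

(Gcodetools for Inkscape — laser output)
G21
G90
G0 X94.354 Y64.535
M4 S718
G1 X109.096 Y56.733 F911
G1 X112.272 Y61.477
G1 X103.883 Y78.766
M5
G0 X88.047 Y16.824
M4 S718
G1 X70.313 Y21.556 F911
G1 X64.811 Y25.720
G1 X71.540 Y29.317
M5
G0 X42.540 Y56.233
M4 S718
G1 X110.898 Y103.683 F911
M5
G0 X70.694 Y30.347
M4 S718
G1 X60.923 Y32.846 F911
G1 X34.381 Y59.407
G1 X26.597 Y82.802
M5
G0 X105.139 Y22.433
M4 S718
G1 X107.493 Y61.896 F911
G1 X103.160 Y68.913
G1 X89.068 Y100.205
G1 X115.743 Y72.933
G1 X36.375 Y33.157
G1 X105.139 Y22.433
M5
G0 X28.351 Y61.004
M4 S718
G1 X29.812 Y51.597 F911
G1 X23.369 Y44.590
G1 X13.873 Y45.258
G1 X8.475 Y53.099
G1 X11.240 Y62.208
G1 X20.085 Y65.726
G1 X28.351 Y61.004
M5

Since the viewBox matches the mm dimensions, user units are millimetres directly. The only transform is the Y-flip y_m = 115.169 − y_svg.

Shape 1 is a quadratic bezier drawn with `<path>`. Its stroke #0000ff means cut at S718, F911. After flipping Y the toolpath is (94.354,64.535) → (109.096,56.733) → (112.272,61.477) → (103.883,78.766).

Shape 2 is a quadratic bezier drawn with `<path>`. Its stroke #0000ff means cut at S718, F911. After flipping Y the toolpath is (88.047,16.824) → (70.313,21.556) → (64.811,25.720) → (71.540,29.317).

Shape 3 is a line segment drawn with `<polyline>`. Its stroke #0000ff means cut at S718, F911. After flipping Y the toolpath is (42.540,56.233) → (110.898,103.683).

Shape 4 is a cubic bezier drawn with `<path>`. Its stroke #0000ff means cut at S718, F911. After flipping Y the toolpath is (70.694,30.347) → (60.923,32.846) → (34.381,59.407) → (26.597,82.802).

Shape 5 is a closed polygon drawn with `<path>`. Its stroke #0000ff means cut at S718, F911. After flipping Y the toolpath is (105.139,22.433) → (107.493,61.896) → (103.160,68.913) → (89.068,100.205) → (115.743,72.933) → (36.375,33.157) → (105.139,22.433), returning to the start.

Shape 6 is a regular polygon drawn with `<polygon>`. Its stroke #0000ff means cut at S718, F911. After flipping Y the toolpath is (28.351,61.004) → (29.812,51.597) → (23.369,44.590) → (13.873,45.258) → (8.475,53.099) → (11.240,62.208) → (20.085,65.726) → (28.351,61.004), returning to the start.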